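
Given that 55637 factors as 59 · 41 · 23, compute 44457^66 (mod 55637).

Mod 59: 44457 ≡ 30; by Fermat, exponent reduces to 66 mod 58 = 8; 30^8 ≡ 3 (mod 59).
Mod 41: 44457 ≡ 13; by Fermat, exponent reduces to 66 mod 40 = 26; 13^26 ≡ 39 (mod 41).
Mod 23: 44457 ≡ 21; since 22 | 66, by Fermat 21^66 ≡ 1 (mod 23).
Combine by CRT: x ≡ 3 (mod 59), x ≡ 39 (mod 41), x ≡ 1 (mod 23) ⇒ x ≡ 38825 (mod 55637).

38825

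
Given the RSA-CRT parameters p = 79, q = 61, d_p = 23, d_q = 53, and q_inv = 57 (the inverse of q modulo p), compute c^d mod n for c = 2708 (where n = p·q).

1487

m₁ = c^(d_p) mod p: c ≡ 22 (mod 79), and 22^23 mod 79 = 65.
m₂ = c^(d_q) mod q: c ≡ 24 (mod 61), and 24^53 mod 61 = 23.
h = q_inv·(m₁ − m₂) mod p = 57·(65 − 23) mod 79 = 24.
m = m₂ + h·q = 23 + 24·61 = 1487.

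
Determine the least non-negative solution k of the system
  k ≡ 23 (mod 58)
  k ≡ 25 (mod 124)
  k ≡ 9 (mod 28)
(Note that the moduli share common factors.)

4489

gcd(58, 124) = 2 and 2 | (25 − 23), so the pair is consistent; merging gives k ≡ 893 (mod 3596), where 3596 = lcm(58, 124).
gcd(3596, 28) = 4 and 4 | (9 − 893), so the pair is consistent; merging gives k ≡ 4489 (mod 25172), where 25172 = lcm(3596, 28).
The solution is unique modulo lcm(58, 124, 28) = 25172.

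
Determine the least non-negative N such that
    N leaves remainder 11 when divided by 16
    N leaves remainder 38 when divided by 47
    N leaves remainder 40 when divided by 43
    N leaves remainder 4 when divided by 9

From N ≡ 11 (mod 16) write N = 11 + 16t. Substituting into N ≡ 38 (mod 47) gives 16t ≡ 27 (mod 47), and since 16⁻¹ ≡ 3 (mod 47), t ≡ 34. Hence N ≡ 11 + 16·34 = 555 (mod 752).
From N ≡ 555 (mod 752) write N = 555 + 752t. Substituting into N ≡ 40 (mod 43) gives 752t ≡ 1 (mod 43), and since 21⁻¹ ≡ 41 (mod 43), t ≡ 41. Hence N ≡ 555 + 752·41 = 31387 (mod 32336).
From N ≡ 31387 (mod 32336) write N = 31387 + 32336t. Substituting into N ≡ 4 (mod 9) gives 32336t ≡ 0 (mod 9), and since 8⁻¹ ≡ 8 (mod 9), t ≡ 0. Hence N ≡ 31387 + 32336·0 = 31387 (mod 291024).

31387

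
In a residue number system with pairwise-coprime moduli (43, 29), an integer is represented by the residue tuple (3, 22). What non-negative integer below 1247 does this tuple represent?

863

From x ≡ 3 (mod 43) write x = 3 + 43t. Substituting into x ≡ 22 (mod 29) gives 43t ≡ 19 (mod 29), and since 14⁻¹ ≡ 27 (mod 29), t ≡ 20. Hence x ≡ 3 + 43·20 = 863 (mod 1247).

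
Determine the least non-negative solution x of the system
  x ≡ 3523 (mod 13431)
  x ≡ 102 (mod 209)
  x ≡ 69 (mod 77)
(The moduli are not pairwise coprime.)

Combine the congruences pairwise.
gcd(13431, 209) = 11 and 11 | (102 − 3523), so the pair is consistent; merging gives x ≡ 137833 (mod 255189), where 255189 = lcm(13431, 209).
gcd(255189, 77) = 11 and 11 | (69 − 137833), so the pair is consistent; merging gives x ≡ 1668967 (mod 1786323), where 1786323 = lcm(255189, 77).
The solution is unique modulo lcm(13431, 209, 77) = 1786323.

1668967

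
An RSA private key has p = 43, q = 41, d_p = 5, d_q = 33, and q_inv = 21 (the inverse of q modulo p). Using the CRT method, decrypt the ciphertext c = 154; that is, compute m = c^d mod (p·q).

927

m₁ = c^(d_p) mod p: c ≡ 25 (mod 43), and 25^5 mod 43 = 24.
m₂ = c^(d_q) mod q: c ≡ 31 (mod 41), and 31^33 mod 41 = 25.
h = q_inv·(m₁ − m₂) mod p = 21·(24 − 25) mod 43 = 22.
m = m₂ + h·q = 25 + 22·41 = 927.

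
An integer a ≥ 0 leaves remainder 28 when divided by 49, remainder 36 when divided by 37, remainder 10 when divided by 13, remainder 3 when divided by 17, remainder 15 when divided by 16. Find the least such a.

1998591

The moduli are pairwise coprime; N = 49·37·13·17·16 = 6410768.
N/49 = 130832; 130832 ≡ 2 (mod 49); 2·25 ≡ 1, so inverse 25.
N/37 = 173264; 173264 ≡ 30 (mod 37); 30·21 ≡ 1, so inverse 21.
N/13 = 493136; 493136 ≡ 7 (mod 13); 7·2 ≡ 1, so inverse 2.
N/17 = 377104; 377104 ≡ 10 (mod 17); 10·12 ≡ 1, so inverse 12.
N/16 = 400673; 400673 ≡ 1 (mod 16), inverse 1.
a ≡ 28·130832·25 + 36·173264·21 + 10·493136·2 + 3·377104·12 + 15·400673·1 = 252018543.
252018543 mod 6410768 = 1998591.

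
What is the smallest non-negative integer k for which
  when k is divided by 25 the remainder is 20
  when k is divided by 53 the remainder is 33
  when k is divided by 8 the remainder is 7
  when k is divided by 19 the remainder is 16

55895

Combine the congruences pairwise.
From k ≡ 20 (mod 25) write k = 20 + 25t. Substituting into k ≡ 33 (mod 53) gives 25t ≡ 13 (mod 53), and since 25⁻¹ ≡ 17 (mod 53), t ≡ 9. Hence k ≡ 20 + 25·9 = 245 (mod 1325).
From k ≡ 245 (mod 1325) write k = 245 + 1325t. Substituting into k ≡ 7 (mod 8) gives 1325t ≡ 2 (mod 8), and since 5⁻¹ ≡ 5 (mod 8), t ≡ 2. Hence k ≡ 245 + 1325·2 = 2895 (mod 10600).
From k ≡ 2895 (mod 10600) write k = 2895 + 10600t. Substituting into k ≡ 16 (mod 19) gives 10600t ≡ 9 (mod 19), and since 17⁻¹ ≡ 9 (mod 19), t ≡ 5. Hence k ≡ 2895 + 10600·5 = 55895 (mod 201400).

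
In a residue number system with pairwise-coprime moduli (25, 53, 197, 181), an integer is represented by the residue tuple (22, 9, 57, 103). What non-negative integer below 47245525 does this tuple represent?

42240797

The moduli are pairwise coprime; N = 25·53·197·181 = 47245525.
N/25 = 1889821; 1889821 ≡ 21 (mod 25); 21·6 ≡ 1, so inverse 6.
N/53 = 891425; 891425 ≡ 18 (mod 53); 18·3 ≡ 1, so inverse 3.
N/197 = 239825; 239825 ≡ 76 (mod 197); 76·70 ≡ 1, so inverse 70.
N/181 = 261025; 261025 ≡ 23 (mod 181); 23·63 ≡ 1, so inverse 63.
x ≡ 22·1889821·6 + 9·891425·3 + 57·239825·70 + 103·261025·63 = 2924217822.
2924217822 mod 47245525 = 42240797.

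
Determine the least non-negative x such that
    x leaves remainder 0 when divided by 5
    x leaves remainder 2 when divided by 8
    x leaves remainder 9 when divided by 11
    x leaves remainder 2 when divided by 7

The moduli are pairwise coprime; N = 5·8·11·7 = 3080.
N/5 = 616; 616 ≡ 1 (mod 5), inverse 1.
N/8 = 385; 385 ≡ 1 (mod 8), inverse 1.
N/11 = 280; 280 ≡ 5 (mod 11); 5·9 ≡ 1, so inverse 9.
N/7 = 440; 440 ≡ 6 (mod 7); 6·6 ≡ 1, so inverse 6.
x ≡ 0·616·1 + 2·385·1 + 9·280·9 + 2·440·6 = 28730.
28730 mod 3080 = 1010.

1010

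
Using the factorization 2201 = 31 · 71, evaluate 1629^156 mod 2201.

1713

Mod 31: 1629 ≡ 17; by Fermat, exponent reduces to 156 mod 30 = 6; 17^6 ≡ 8 (mod 31).
Mod 71: 1629 ≡ 67; by Fermat, exponent reduces to 156 mod 70 = 16; 67^16 ≡ 9 (mod 71).
Combine by CRT: x ≡ 8 (mod 31), x ≡ 9 (mod 71) ⇒ x ≡ 1713 (mod 2201).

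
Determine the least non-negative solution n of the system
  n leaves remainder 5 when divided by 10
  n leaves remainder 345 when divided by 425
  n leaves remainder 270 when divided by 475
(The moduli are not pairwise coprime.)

13095

gcd(10, 425) = 5 and 5 | (345 − 5), so the pair is consistent; merging gives n ≡ 345 (mod 850), where 850 = lcm(10, 425).
gcd(850, 475) = 25 and 25 | (270 − 345), so the pair is consistent; merging gives n ≡ 13095 (mod 16150), where 16150 = lcm(850, 475).
The solution is unique modulo lcm(10, 425, 475) = 16150.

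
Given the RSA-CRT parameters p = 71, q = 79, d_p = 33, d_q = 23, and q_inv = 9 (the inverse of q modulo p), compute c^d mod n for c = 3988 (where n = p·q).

462

m₁ = c^(d_p) mod p: c ≡ 12 (mod 71), and 12^33 mod 71 = 36.
m₂ = c^(d_q) mod q: c ≡ 38 (mod 79), and 38^23 mod 79 = 67.
h = q_inv·(m₁ − m₂) mod p = 9·(36 − 67) mod 71 = 5.
m = m₂ + h·q = 67 + 5·79 = 462.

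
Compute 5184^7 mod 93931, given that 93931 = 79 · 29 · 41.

85317

Mod 79: 5184 ≡ 49; 49^7 ≡ 76 (mod 79).
Mod 29: 5184 ≡ 22; 22^7 ≡ 28 (mod 29).
Mod 41: 5184 ≡ 18; 18^7 ≡ 37 (mod 41).
Combine by CRT: x ≡ 76 (mod 79), x ≡ 28 (mod 29), x ≡ 37 (mod 41) ⇒ x ≡ 85317 (mod 93931).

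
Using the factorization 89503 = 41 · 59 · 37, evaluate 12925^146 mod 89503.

Mod 41: 12925 ≡ 10; by Fermat, exponent reduces to 146 mod 40 = 26; 10^26 ≡ 10 (mod 41).
Mod 59: 12925 ≡ 4; by Fermat, exponent reduces to 146 mod 58 = 30; 4^30 ≡ 4 (mod 59).
Mod 37: 12925 ≡ 12; by Fermat, exponent reduces to 146 mod 36 = 2; 12^2 ≡ 33 (mod 37).
Combine by CRT: x ≡ 10 (mod 41), x ≡ 4 (mod 59), x ≡ 33 (mod 37) ⇒ x ≡ 61305 (mod 89503).

61305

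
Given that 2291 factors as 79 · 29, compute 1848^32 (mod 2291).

123

Mod 79: 1848 ≡ 31; 31^32 ≡ 44 (mod 79).
Mod 29: 1848 ≡ 21; by Fermat, exponent reduces to 32 mod 28 = 4; 21^4 ≡ 7 (mod 29).
Combine by CRT: x ≡ 44 (mod 79), x ≡ 7 (mod 29) ⇒ x ≡ 123 (mod 2291).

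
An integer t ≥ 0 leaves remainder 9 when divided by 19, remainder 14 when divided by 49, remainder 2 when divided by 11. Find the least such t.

3885

The moduli are pairwise coprime; N = 19·49·11 = 10241.
N/19 = 539; 539 ≡ 7 (mod 19); 7·11 ≡ 1, so inverse 11.
N/49 = 209; 209 ≡ 13 (mod 49); 13·34 ≡ 1, so inverse 34.
N/11 = 931; 931 ≡ 7 (mod 11); 7·8 ≡ 1, so inverse 8.
t ≡ 9·539·11 + 14·209·34 + 2·931·8 = 167741.
167741 mod 10241 = 3885.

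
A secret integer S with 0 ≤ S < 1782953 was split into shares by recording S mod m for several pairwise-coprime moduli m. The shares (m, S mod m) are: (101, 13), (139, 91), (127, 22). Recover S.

1345333

The moduli are pairwise coprime; N = 101·139·127 = 1782953.
N/101 = 17653; 17653 ≡ 79 (mod 101); 79·78 ≡ 1, so inverse 78.
N/139 = 12827; 12827 ≡ 39 (mod 139); 39·82 ≡ 1, so inverse 82.
N/127 = 14039; 14039 ≡ 69 (mod 127); 69·81 ≡ 1, so inverse 81.
S ≡ 13·17653·78 + 91·12827·82 + 22·14039·81 = 138632714.
138632714 mod 1782953 = 1345333.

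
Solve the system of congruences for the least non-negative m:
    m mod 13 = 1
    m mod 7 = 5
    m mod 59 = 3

The moduli are pairwise coprime; N = 13·7·59 = 5369.
N/13 = 413; 413 ≡ 10 (mod 13); 10·4 ≡ 1, so inverse 4.
N/7 = 767; 767 ≡ 4 (mod 7); 4·2 ≡ 1, so inverse 2.
N/59 = 91; 91 ≡ 32 (mod 59); 32·24 ≡ 1, so inverse 24.
m ≡ 1·413·4 + 5·767·2 + 3·91·24 = 15874.
15874 mod 5369 = 5136.

5136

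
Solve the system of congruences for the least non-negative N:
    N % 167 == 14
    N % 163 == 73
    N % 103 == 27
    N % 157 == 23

157033621

The moduli are pairwise coprime; M = 167·163·103·157 = 440190791.
M/167 = 2635873; 2635873 ≡ 112 (mod 167); 112·85 ≡ 1, so inverse 85.
M/163 = 2700557; 2700557 ≡ 136 (mod 163); 136·6 ≡ 1, so inverse 6.
M/103 = 4273697; 4273697 ≡ 21 (mod 103); 21·54 ≡ 1, so inverse 54.
M/157 = 2803763; 2803763 ≡ 57 (mod 157); 57·146 ≡ 1, so inverse 146.
N ≡ 14·2635873·85 + 73·2700557·6 + 27·4273697·54 + 23·2803763·146 = 19965619216.
19965619216 mod 440190791 = 157033621.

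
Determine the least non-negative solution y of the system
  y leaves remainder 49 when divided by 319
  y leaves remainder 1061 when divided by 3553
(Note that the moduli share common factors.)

gcd(319, 3553) = 11 and 11 | (1061 − 49), so the pair is consistent; merging gives y ≡ 22379 (mod 103037), where 103037 = lcm(319, 3553).
The solution is unique modulo lcm(319, 3553) = 103037.

22379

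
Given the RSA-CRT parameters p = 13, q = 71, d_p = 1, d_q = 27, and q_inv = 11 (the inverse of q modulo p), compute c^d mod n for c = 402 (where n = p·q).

m₁ = c^(d_p) mod p: c ≡ 12 (mod 13), and 12^1 mod 13 = 12.
m₂ = c^(d_q) mod q: c ≡ 47 (mod 71), and 47^27 mod 71 = 42.
h = q_inv·(m₁ − m₂) mod p = 11·(12 − 42) mod 13 = 8.
m = m₂ + h·q = 42 + 8·71 = 610.

610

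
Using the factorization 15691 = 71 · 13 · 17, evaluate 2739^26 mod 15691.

Mod 71: 2739 ≡ 41; 41^26 ≡ 37 (mod 71).
Mod 13: 2739 ≡ 9; by Fermat, exponent reduces to 26 mod 12 = 2; 9^2 ≡ 3 (mod 13).
Mod 17: 2739 ≡ 2; by Fermat, exponent reduces to 26 mod 16 = 10; 2^10 ≡ 4 (mod 17).
Combine by CRT: x ≡ 37 (mod 71), x ≡ 3 (mod 13), x ≡ 4 (mod 17) ⇒ x ≡ 11326 (mod 15691).

11326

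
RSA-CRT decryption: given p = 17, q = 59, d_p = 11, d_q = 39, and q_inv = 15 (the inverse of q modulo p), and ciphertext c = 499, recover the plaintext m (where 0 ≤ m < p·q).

m₁ = c^(d_p) mod p: c ≡ 6 (mod 17), and 6^11 mod 17 = 5.
m₂ = c^(d_q) mod q: c ≡ 27 (mod 59), and 27^39 mod 59 = 3.
h = q_inv·(m₁ − m₂) mod p = 15·(5 − 3) mod 17 = 13.
m = m₂ + h·q = 3 + 13·59 = 770.

770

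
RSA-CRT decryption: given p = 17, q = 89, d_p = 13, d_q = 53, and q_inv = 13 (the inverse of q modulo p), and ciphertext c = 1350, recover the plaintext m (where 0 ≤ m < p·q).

m₁ = c^(d_p) mod p: c ≡ 7 (mod 17), and 7^13 mod 17 = 6.
m₂ = c^(d_q) mod q: c ≡ 15 (mod 89), and 15^53 mod 89 = 76.
h = q_inv·(m₁ − m₂) mod p = 13·(6 − 76) mod 17 = 8.
m = m₂ + h·q = 76 + 8·89 = 788.

788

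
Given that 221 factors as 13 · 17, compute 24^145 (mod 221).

Mod 13: 24 ≡ 11; by Fermat, exponent reduces to 145 mod 12 = 1; 11^1 ≡ 11 (mod 13).
Mod 17: 24 ≡ 7; by Fermat, exponent reduces to 145 mod 16 = 1; 7^1 ≡ 7 (mod 17).
Combine by CRT: x ≡ 11 (mod 13), x ≡ 7 (mod 17) ⇒ x ≡ 24 (mod 221).

24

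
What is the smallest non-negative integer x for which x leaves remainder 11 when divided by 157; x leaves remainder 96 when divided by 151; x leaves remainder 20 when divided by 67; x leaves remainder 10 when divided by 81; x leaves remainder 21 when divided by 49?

2635837372

From x ≡ 11 (mod 157) write x = 11 + 157t. Substituting into x ≡ 96 (mod 151) gives 157t ≡ 85 (mod 151), and since 6⁻¹ ≡ 126 (mod 151), t ≡ 140. Hence x ≡ 11 + 157·140 = 21991 (mod 23707).
From x ≡ 21991 (mod 23707) write x = 21991 + 23707t. Substituting into x ≡ 20 (mod 67) gives 23707t ≡ 5 (mod 67), and since 56⁻¹ ≡ 6 (mod 67), t ≡ 30. Hence x ≡ 21991 + 23707·30 = 733201 (mod 1588369).
From x ≡ 733201 (mod 1588369) write x = 733201 + 1588369t. Substituting into x ≡ 10 (mod 81) gives 1588369t ≡ 21 (mod 81), and since 40⁻¹ ≡ 79 (mod 81), t ≡ 39. Hence x ≡ 733201 + 1588369·39 = 62679592 (mod 128657889).
From x ≡ 62679592 (mod 128657889) write x = 62679592 + 128657889t. Substituting into x ≡ 21 (mod 49) gives 128657889t ≡ 4 (mod 49), and since 10⁻¹ ≡ 5 (mod 49), t ≡ 20. Hence x ≡ 62679592 + 128657889·20 = 2635837372 (mod 6304236561).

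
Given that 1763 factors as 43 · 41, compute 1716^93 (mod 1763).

1575

Mod 43: 1716 ≡ 39; by Fermat, exponent reduces to 93 mod 42 = 9; 39^9 ≡ 27 (mod 43).
Mod 41: 1716 ≡ 35; by Fermat, exponent reduces to 93 mod 40 = 13; 35^13 ≡ 17 (mod 41).
Combine by CRT: x ≡ 27 (mod 43), x ≡ 17 (mod 41) ⇒ x ≡ 1575 (mod 1763).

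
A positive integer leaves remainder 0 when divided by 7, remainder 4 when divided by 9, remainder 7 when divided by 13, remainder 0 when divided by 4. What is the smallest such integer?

1372

From n ≡ 0 (mod 7) write n = 0 + 7t. Substituting into n ≡ 4 (mod 9) gives 7t ≡ 4 (mod 9), and since 7⁻¹ ≡ 4 (mod 9), t ≡ 7. Hence n ≡ 0 + 7·7 = 49 (mod 63).
From n ≡ 49 (mod 63) write n = 49 + 63t. Substituting into n ≡ 7 (mod 13) gives 63t ≡ 10 (mod 13), and since 11⁻¹ ≡ 6 (mod 13), t ≡ 8. Hence n ≡ 49 + 63·8 = 553 (mod 819).
From n ≡ 553 (mod 819) write n = 553 + 819t. Substituting into n ≡ 0 (mod 4) gives 819t ≡ 3 (mod 4), and since 3⁻¹ ≡ 3 (mod 4), t ≡ 1. Hence n ≡ 553 + 819·1 = 1372 (mod 3276).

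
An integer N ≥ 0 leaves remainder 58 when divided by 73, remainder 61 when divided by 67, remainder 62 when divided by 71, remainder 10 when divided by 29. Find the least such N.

388929

The moduli are pairwise coprime; M = 73·67·71·29 = 10070569.
M/73 = 137953; 137953 ≡ 56 (mod 73); 56·30 ≡ 1, so inverse 30.
M/67 = 150307; 150307 ≡ 26 (mod 67); 26·49 ≡ 1, so inverse 49.
M/71 = 141839; 141839 ≡ 52 (mod 71); 52·56 ≡ 1, so inverse 56.
M/29 = 347261; 347261 ≡ 15 (mod 29); 15·2 ≡ 1, so inverse 2.
N ≡ 58·137953·30 + 61·150307·49 + 62·141839·56 + 10·347261·2 = 1188716071.
1188716071 mod 10070569 = 388929.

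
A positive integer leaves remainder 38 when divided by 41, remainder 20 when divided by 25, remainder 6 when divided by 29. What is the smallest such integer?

6270

The moduli are pairwise coprime; M = 41·25·29 = 29725.
M/41 = 725; 725 ≡ 28 (mod 41); 28·22 ≡ 1, so inverse 22.
M/25 = 1189; 1189 ≡ 14 (mod 25); 14·9 ≡ 1, so inverse 9.
M/29 = 1025; 1025 ≡ 10 (mod 29); 10·3 ≡ 1, so inverse 3.
N ≡ 38·725·22 + 20·1189·9 + 6·1025·3 = 838570.
838570 mod 29725 = 6270.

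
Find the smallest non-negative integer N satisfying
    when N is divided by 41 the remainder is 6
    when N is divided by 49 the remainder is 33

621

From N ≡ 6 (mod 41) write N = 6 + 41t. Substituting into N ≡ 33 (mod 49) gives 41t ≡ 27 (mod 49), and since 41⁻¹ ≡ 6 (mod 49), t ≡ 15. Hence N ≡ 6 + 41·15 = 621 (mod 2009).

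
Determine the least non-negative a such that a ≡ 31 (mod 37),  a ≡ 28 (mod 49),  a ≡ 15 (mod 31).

21343

Combine the congruences pairwise.
From a ≡ 31 (mod 37) write a = 31 + 37t. Substituting into a ≡ 28 (mod 49) gives 37t ≡ 46 (mod 49), and since 37⁻¹ ≡ 4 (mod 49), t ≡ 37. Hence a ≡ 31 + 37·37 = 1400 (mod 1813).
From a ≡ 1400 (mod 1813) write a = 1400 + 1813t. Substituting into a ≡ 15 (mod 31) gives 1813t ≡ 10 (mod 31), and since 15⁻¹ ≡ 29 (mod 31), t ≡ 11. Hence a ≡ 1400 + 1813·11 = 21343 (mod 56203).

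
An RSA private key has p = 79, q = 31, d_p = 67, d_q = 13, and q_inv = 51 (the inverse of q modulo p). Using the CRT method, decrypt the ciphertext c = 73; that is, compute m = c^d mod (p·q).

m₁ = c^(d_p) mod p: c ≡ 73 (mod 79), and 73^67 mod 79 = 5.
m₂ = c^(d_q) mod q: c ≡ 11 (mod 31), and 11^13 mod 31 = 21.
h = q_inv·(m₁ − m₂) mod p = 51·(5 − 21) mod 79 = 53.
m = m₂ + h·q = 21 + 53·31 = 1664.

1664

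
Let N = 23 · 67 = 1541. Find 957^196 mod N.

853

Mod 23: 957 ≡ 14; by Fermat, exponent reduces to 196 mod 22 = 20; 14^20 ≡ 2 (mod 23).
Mod 67: 957 ≡ 19; by Fermat, exponent reduces to 196 mod 66 = 64; 19^64 ≡ 49 (mod 67).
Combine by CRT: x ≡ 2 (mod 23), x ≡ 49 (mod 67) ⇒ x ≡ 853 (mod 1541).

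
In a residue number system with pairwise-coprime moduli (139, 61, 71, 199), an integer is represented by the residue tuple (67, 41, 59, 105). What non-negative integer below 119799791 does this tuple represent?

102318940

From x ≡ 67 (mod 139) write x = 67 + 139t. Substituting into x ≡ 41 (mod 61) gives 139t ≡ 35 (mod 61), and since 17⁻¹ ≡ 18 (mod 61), t ≡ 20. Hence x ≡ 67 + 139·20 = 2847 (mod 8479).
From x ≡ 2847 (mod 8479) write x = 2847 + 8479t. Substituting into x ≡ 59 (mod 71) gives 8479t ≡ 52 (mod 71), and since 30⁻¹ ≡ 45 (mod 71), t ≡ 68. Hence x ≡ 2847 + 8479·68 = 579419 (mod 602009).
From x ≡ 579419 (mod 602009) write x = 579419 + 602009t. Substituting into x ≡ 105 (mod 199) gives 602009t ≡ 174 (mod 199), and since 34⁻¹ ≡ 41 (mod 199), t ≡ 169. Hence x ≡ 579419 + 602009·169 = 102318940 (mod 119799791).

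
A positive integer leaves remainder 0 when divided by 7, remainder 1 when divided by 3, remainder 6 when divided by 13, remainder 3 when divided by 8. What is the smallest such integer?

The moduli are pairwise coprime; N = 7·3·13·8 = 2184.
N/7 = 312; 312 ≡ 4 (mod 7); 4·2 ≡ 1, so inverse 2.
N/3 = 728; 728 ≡ 2 (mod 3); 2·2 ≡ 1, so inverse 2.
N/13 = 168; 168 ≡ 12 (mod 13); 12·12 ≡ 1, so inverse 12.
N/8 = 273; 273 ≡ 1 (mod 8), inverse 1.
k ≡ 0·312·2 + 1·728·2 + 6·168·12 + 3·273·1 = 14371.
14371 mod 2184 = 1267.

1267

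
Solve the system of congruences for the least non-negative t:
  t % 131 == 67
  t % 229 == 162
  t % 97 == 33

The moduli are pairwise coprime; N = 131·229·97 = 2909903.
N/131 = 22213; 22213 ≡ 74 (mod 131); 74·108 ≡ 1, so inverse 108.
N/229 = 12707; 12707 ≡ 112 (mod 229); 112·137 ≡ 1, so inverse 137.
N/97 = 29999; 29999 ≡ 26 (mod 97); 26·56 ≡ 1, so inverse 56.
t ≡ 67·22213·108 + 162·12707·137 + 33·29999·56 = 498190578.
498190578 mod 2909903 = 597165.

597165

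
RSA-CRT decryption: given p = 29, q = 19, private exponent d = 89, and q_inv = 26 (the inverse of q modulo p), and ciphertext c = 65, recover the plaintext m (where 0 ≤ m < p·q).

335

d_p = d mod (p−1) = 89 mod 28 = 5; d_q = d mod (q−1) = 17.
m₁ = c^(d_p) mod p: c ≡ 7 (mod 29), and 7^5 mod 29 = 16.
m₂ = c^(d_q) mod q: c ≡ 8 (mod 19), and 8^17 mod 19 = 12.
h = q_inv·(m₁ − m₂) mod p = 26·(16 − 12) mod 29 = 17.
m = m₂ + h·q = 12 + 17·19 = 335.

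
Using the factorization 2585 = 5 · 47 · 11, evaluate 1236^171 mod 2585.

2171

Mod 5: 1236 ≡ 1; by Fermat, exponent reduces to 171 mod 4 = 3; 1^3 ≡ 1 (mod 5).
Mod 47: 1236 ≡ 14; by Fermat, exponent reduces to 171 mod 46 = 33; 14^33 ≡ 9 (mod 47).
Mod 11: 1236 ≡ 4; by Fermat, exponent reduces to 171 mod 10 = 1; 4^1 ≡ 4 (mod 11).
Combine by CRT: x ≡ 1 (mod 5), x ≡ 9 (mod 47), x ≡ 4 (mod 11) ⇒ x ≡ 2171 (mod 2585).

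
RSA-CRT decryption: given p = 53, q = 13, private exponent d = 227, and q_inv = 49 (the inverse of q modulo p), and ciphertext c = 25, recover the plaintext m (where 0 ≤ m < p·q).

324

d_p = d mod (p−1) = 227 mod 52 = 19; d_q = d mod (q−1) = 11.
m₁ = c^(d_p) mod p: c ≡ 25 (mod 53), and 25^19 mod 53 = 6.
m₂ = c^(d_q) mod q: c ≡ 12 (mod 13), and 12^11 mod 13 = 12.
h = q_inv·(m₁ − m₂) mod p = 49·(6 − 12) mod 53 = 24.
m = m₂ + h·q = 12 + 24·13 = 324.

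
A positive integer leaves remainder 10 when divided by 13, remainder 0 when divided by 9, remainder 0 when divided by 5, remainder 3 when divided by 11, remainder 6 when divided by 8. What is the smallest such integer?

The moduli are pairwise coprime; N = 13·9·5·11·8 = 51480.
N/13 = 3960; 3960 ≡ 8 (mod 13); 8·5 ≡ 1, so inverse 5.
N/9 = 5720; 5720 ≡ 5 (mod 9); 5·2 ≡ 1, so inverse 2.
N/5 = 10296; 10296 ≡ 1 (mod 5), inverse 1.
N/11 = 4680; 4680 ≡ 5 (mod 11); 5·9 ≡ 1, so inverse 9.
N/8 = 6435; 6435 ≡ 3 (mod 8); 3·3 ≡ 1, so inverse 3.
a ≡ 10·3960·5 + 0·5720·2 + 0·10296·1 + 3·4680·9 + 6·6435·3 = 440190.
440190 mod 51480 = 28350.

28350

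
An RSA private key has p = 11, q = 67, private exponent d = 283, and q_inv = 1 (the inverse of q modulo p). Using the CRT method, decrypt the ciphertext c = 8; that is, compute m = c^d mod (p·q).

d_p = d mod (p−1) = 283 mod 10 = 3; d_q = d mod (q−1) = 19.
m₁ = c^(d_p) mod p: c ≡ 8 (mod 11), and 8^3 mod 11 = 6.
m₂ = c^(d_q) mod q: c ≡ 8 (mod 67), and 8^19 mod 67 = 53.
h = q_inv·(m₁ − m₂) mod p = 1·(6 − 53) mod 11 = 8.
m = m₂ + h·q = 53 + 8·67 = 589.

589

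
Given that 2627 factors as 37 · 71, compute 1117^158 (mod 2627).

453

Mod 37: 1117 ≡ 7; by Fermat, exponent reduces to 158 mod 36 = 14; 7^14 ≡ 9 (mod 37).
Mod 71: 1117 ≡ 52; by Fermat, exponent reduces to 158 mod 70 = 18; 52^18 ≡ 27 (mod 71).
Combine by CRT: x ≡ 9 (mod 37), x ≡ 27 (mod 71) ⇒ x ≡ 453 (mod 2627).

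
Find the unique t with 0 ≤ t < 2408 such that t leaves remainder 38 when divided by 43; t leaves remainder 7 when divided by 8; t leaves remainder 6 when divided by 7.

167

The moduli are pairwise coprime; N = 43·8·7 = 2408.
N/43 = 56; 56 ≡ 13 (mod 43); 13·10 ≡ 1, so inverse 10.
N/8 = 301; 301 ≡ 5 (mod 8); 5·5 ≡ 1, so inverse 5.
N/7 = 344; 344 ≡ 1 (mod 7), inverse 1.
t ≡ 38·56·10 + 7·301·5 + 6·344·1 = 33879.
33879 mod 2408 = 167.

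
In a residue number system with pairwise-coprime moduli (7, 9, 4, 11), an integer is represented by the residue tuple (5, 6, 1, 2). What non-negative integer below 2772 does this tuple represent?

Combine the congruences pairwise.
From x ≡ 5 (mod 7) write x = 5 + 7t. Substituting into x ≡ 6 (mod 9) gives 7t ≡ 1 (mod 9), and since 7⁻¹ ≡ 4 (mod 9), t ≡ 4. Hence x ≡ 5 + 7·4 = 33 (mod 63).
From x ≡ 33 (mod 63) write x = 33 + 63t. Substituting into x ≡ 1 (mod 4) gives 63t ≡ 0 (mod 4), and since 3⁻¹ ≡ 3 (mod 4), t ≡ 0. Hence x ≡ 33 + 63·0 = 33 (mod 252).
From x ≡ 33 (mod 252) write x = 33 + 252t. Substituting into x ≡ 2 (mod 11) gives 252t ≡ 2 (mod 11), and since 10⁻¹ ≡ 10 (mod 11), t ≡ 9. Hence x ≡ 33 + 252·9 = 2301 (mod 2772).

2301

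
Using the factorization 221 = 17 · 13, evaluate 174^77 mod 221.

Mod 17: 174 ≡ 4; by Fermat, exponent reduces to 77 mod 16 = 13; 4^13 ≡ 4 (mod 17).
Mod 13: 174 ≡ 5; by Fermat, exponent reduces to 77 mod 12 = 5; 5^5 ≡ 5 (mod 13).
Combine by CRT: x ≡ 4 (mod 17), x ≡ 5 (mod 13) ⇒ x ≡ 174 (mod 221).

174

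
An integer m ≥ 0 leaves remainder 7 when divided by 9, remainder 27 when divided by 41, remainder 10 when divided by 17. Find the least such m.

2815

From m ≡ 7 (mod 9) write m = 7 + 9t. Substituting into m ≡ 27 (mod 41) gives 9t ≡ 20 (mod 41), and since 9⁻¹ ≡ 32 (mod 41), t ≡ 25. Hence m ≡ 7 + 9·25 = 232 (mod 369).
From m ≡ 232 (mod 369) write m = 232 + 369t. Substituting into m ≡ 10 (mod 17) gives 369t ≡ 16 (mod 17), and since 12⁻¹ ≡ 10 (mod 17), t ≡ 7. Hence m ≡ 232 + 369·7 = 2815 (mod 6273).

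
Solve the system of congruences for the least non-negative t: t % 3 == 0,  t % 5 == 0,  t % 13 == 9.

The moduli are pairwise coprime; N = 3·5·13 = 195.
N/3 = 65; 65 ≡ 2 (mod 3); 2·2 ≡ 1, so inverse 2.
N/5 = 39; 39 ≡ 4 (mod 5); 4·4 ≡ 1, so inverse 4.
N/13 = 15; 15 ≡ 2 (mod 13); 2·7 ≡ 1, so inverse 7.
t ≡ 0·65·2 + 0·39·4 + 9·15·7 = 945.
945 mod 195 = 165.

165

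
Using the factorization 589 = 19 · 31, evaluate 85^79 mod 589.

213

Mod 19: 85 ≡ 9; by Fermat, exponent reduces to 79 mod 18 = 7; 9^7 ≡ 4 (mod 19).
Mod 31: 85 ≡ 23; by Fermat, exponent reduces to 79 mod 30 = 19; 23^19 ≡ 27 (mod 31).
Combine by CRT: x ≡ 4 (mod 19), x ≡ 27 (mod 31) ⇒ x ≡ 213 (mod 589).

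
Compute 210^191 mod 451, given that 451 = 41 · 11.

364

Mod 41: 210 ≡ 5; by Fermat, exponent reduces to 191 mod 40 = 31; 5^31 ≡ 36 (mod 41).
Mod 11: 210 ≡ 1; by Fermat, exponent reduces to 191 mod 10 = 1; 1^1 ≡ 1 (mod 11).
Combine by CRT: x ≡ 36 (mod 41), x ≡ 1 (mod 11) ⇒ x ≡ 364 (mod 451).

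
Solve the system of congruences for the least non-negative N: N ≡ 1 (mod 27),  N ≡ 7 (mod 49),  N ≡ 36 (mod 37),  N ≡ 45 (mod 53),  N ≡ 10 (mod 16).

The moduli are pairwise coprime; M = 27·49·37·53·16 = 41510448.
M/27 = 1537424; 1537424 ≡ 17 (mod 27); 17·8 ≡ 1, so inverse 8.
M/49 = 847152; 847152 ≡ 40 (mod 49); 40·38 ≡ 1, so inverse 38.
M/37 = 1121904; 1121904 ≡ 27 (mod 37); 27·11 ≡ 1, so inverse 11.
M/53 = 783216; 783216 ≡ 35 (mod 53); 35·50 ≡ 1, so inverse 50.
M/16 = 2594403; 2594403 ≡ 3 (mod 16); 3·11 ≡ 1, so inverse 11.
N ≡ 1·1537424·8 + 7·847152·38 + 36·1121904·11 + 45·783216·50 + 10·2594403·11 = 2729536138.
2729536138 mod 41510448 = 31357018.

31357018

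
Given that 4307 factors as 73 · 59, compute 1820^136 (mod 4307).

Mod 73: 1820 ≡ 68; by Fermat, exponent reduces to 136 mod 72 = 64; 68^64 ≡ 37 (mod 73).
Mod 59: 1820 ≡ 50; by Fermat, exponent reduces to 136 mod 58 = 20; 50^20 ≡ 29 (mod 59).
Combine by CRT: x ≡ 37 (mod 73), x ≡ 29 (mod 59) ⇒ x ≡ 3687 (mod 4307).

3687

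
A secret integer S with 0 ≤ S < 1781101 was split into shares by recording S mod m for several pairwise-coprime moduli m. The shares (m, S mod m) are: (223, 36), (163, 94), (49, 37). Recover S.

From S ≡ 36 (mod 223) write S = 36 + 223t. Substituting into S ≡ 94 (mod 163) gives 223t ≡ 58 (mod 163), and since 60⁻¹ ≡ 144 (mod 163), t ≡ 39. Hence S ≡ 36 + 223·39 = 8733 (mod 36349).
From S ≡ 8733 (mod 36349) write S = 8733 + 36349t. Substituting into S ≡ 37 (mod 49) gives 36349t ≡ 26 (mod 49), and since 40⁻¹ ≡ 38 (mod 49), t ≡ 8. Hence S ≡ 8733 + 36349·8 = 299525 (mod 1781101).

299525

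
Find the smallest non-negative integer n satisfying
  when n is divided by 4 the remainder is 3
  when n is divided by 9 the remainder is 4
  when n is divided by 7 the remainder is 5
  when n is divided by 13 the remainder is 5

The moduli are pairwise coprime; M = 4·9·7·13 = 3276.
M/4 = 819; 819 ≡ 3 (mod 4); 3·3 ≡ 1, so inverse 3.
M/9 = 364; 364 ≡ 4 (mod 9); 4·7 ≡ 1, so inverse 7.
M/7 = 468; 468 ≡ 6 (mod 7); 6·6 ≡ 1, so inverse 6.
M/13 = 252; 252 ≡ 5 (mod 13); 5·8 ≡ 1, so inverse 8.
n ≡ 3·819·3 + 4·364·7 + 5·468·6 + 5·252·8 = 41683.
41683 mod 3276 = 2371.

2371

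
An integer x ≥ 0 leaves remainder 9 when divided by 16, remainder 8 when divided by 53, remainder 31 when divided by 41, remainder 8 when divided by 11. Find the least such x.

22745

The moduli are pairwise coprime; N = 16·53·41·11 = 382448.
N/16 = 23903; 23903 ≡ 15 (mod 16); 15·15 ≡ 1, so inverse 15.
N/53 = 7216; 7216 ≡ 8 (mod 53); 8·20 ≡ 1, so inverse 20.
N/41 = 9328; 9328 ≡ 21 (mod 41); 21·2 ≡ 1, so inverse 2.
N/11 = 34768; 34768 ≡ 8 (mod 11); 8·7 ≡ 1, so inverse 7.
x ≡ 9·23903·15 + 8·7216·20 + 31·9328·2 + 8·34768·7 = 6906809.
6906809 mod 382448 = 22745.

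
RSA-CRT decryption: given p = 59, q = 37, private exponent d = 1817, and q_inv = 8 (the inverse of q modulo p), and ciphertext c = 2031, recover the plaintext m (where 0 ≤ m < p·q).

d_p = d mod (p−1) = 1817 mod 58 = 19; d_q = d mod (q−1) = 17.
m₁ = c^(d_p) mod p: c ≡ 25 (mod 59), and 25^19 mod 59 = 48.
m₂ = c^(d_q) mod q: c ≡ 33 (mod 37), and 33^17 mod 37 = 9.
h = q_inv·(m₁ − m₂) mod p = 8·(48 − 9) mod 59 = 17.
m = m₂ + h·q = 9 + 17·37 = 638.

638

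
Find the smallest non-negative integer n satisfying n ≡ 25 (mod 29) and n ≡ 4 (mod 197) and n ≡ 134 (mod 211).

1007659

The moduli are pairwise coprime; M = 29·197·211 = 1205443.
M/29 = 41567; 41567 ≡ 10 (mod 29); 10·3 ≡ 1, so inverse 3.
M/197 = 6119; 6119 ≡ 12 (mod 197); 12·115 ≡ 1, so inverse 115.
M/211 = 5713; 5713 ≡ 16 (mod 211); 16·66 ≡ 1, so inverse 66.
n ≡ 25·41567·3 + 4·6119·115 + 134·5713·66 = 56458037.
56458037 mod 1205443 = 1007659.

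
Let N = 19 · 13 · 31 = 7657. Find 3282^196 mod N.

Mod 19: 3282 ≡ 14; by Fermat, exponent reduces to 196 mod 18 = 16; 14^16 ≡ 16 (mod 19).
Mod 13: 3282 ≡ 6; by Fermat, exponent reduces to 196 mod 12 = 4; 6^4 ≡ 9 (mod 13).
Mod 31: 3282 ≡ 27; by Fermat, exponent reduces to 196 mod 30 = 16; 27^16 ≡ 4 (mod 31).
Combine by CRT: x ≡ 16 (mod 19), x ≡ 9 (mod 13), x ≡ 4 (mod 31) ⇒ x ≡ 35 (mod 7657).

35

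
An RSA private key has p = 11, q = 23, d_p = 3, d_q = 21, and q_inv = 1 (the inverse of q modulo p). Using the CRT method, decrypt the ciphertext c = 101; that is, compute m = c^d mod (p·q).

41

m₁ = c^(d_p) mod p: c ≡ 2 (mod 11), and 2^3 mod 11 = 8.
m₂ = c^(d_q) mod q: c ≡ 9 (mod 23), and 9^21 mod 23 = 18.
h = q_inv·(m₁ − m₂) mod p = 1·(8 − 18) mod 11 = 1.
m = m₂ + h·q = 18 + 1·23 = 41.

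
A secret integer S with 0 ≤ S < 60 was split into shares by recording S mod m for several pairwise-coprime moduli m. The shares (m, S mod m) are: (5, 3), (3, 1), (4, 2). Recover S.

Combine the congruences pairwise.
From S ≡ 3 (mod 5) write S = 3 + 5t. Substituting into S ≡ 1 (mod 3) gives 5t ≡ 1 (mod 3), and since 2⁻¹ ≡ 2 (mod 3), t ≡ 2. Hence S ≡ 3 + 5·2 = 13 (mod 15).
From S ≡ 13 (mod 15) write S = 13 + 15t. Substituting into S ≡ 2 (mod 4) gives 15t ≡ 1 (mod 4), and since 3⁻¹ ≡ 3 (mod 4), t ≡ 3. Hence S ≡ 13 + 15·3 = 58 (mod 60).

58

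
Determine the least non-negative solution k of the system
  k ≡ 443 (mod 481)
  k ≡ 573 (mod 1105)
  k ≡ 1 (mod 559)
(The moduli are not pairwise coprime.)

1664703

Combine the congruences pairwise.
gcd(481, 1105) = 13 and 13 | (573 − 443), so the pair is consistent; merging gives k ≡ 29303 (mod 40885), where 40885 = lcm(481, 1105).
gcd(40885, 559) = 13 and 13 | (1 − 29303), so the pair is consistent; merging gives k ≡ 1664703 (mod 1758055), where 1758055 = lcm(40885, 559).
The solution is unique modulo lcm(481, 1105, 559) = 1758055.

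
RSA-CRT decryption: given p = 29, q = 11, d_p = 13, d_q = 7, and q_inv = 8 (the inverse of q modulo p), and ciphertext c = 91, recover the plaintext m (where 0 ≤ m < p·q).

m₁ = c^(d_p) mod p: c ≡ 4 (mod 29), and 4^13 mod 29 = 22.
m₂ = c^(d_q) mod q: c ≡ 3 (mod 11), and 3^7 mod 11 = 9.
h = q_inv·(m₁ − m₂) mod p = 8·(22 − 9) mod 29 = 17.
m = m₂ + h·q = 9 + 17·11 = 196.

196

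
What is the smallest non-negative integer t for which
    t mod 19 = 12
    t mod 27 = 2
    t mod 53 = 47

5294

The moduli are pairwise coprime; N = 19·27·53 = 27189.
N/19 = 1431; 1431 ≡ 6 (mod 19); 6·16 ≡ 1, so inverse 16.
N/27 = 1007; 1007 ≡ 8 (mod 27); 8·17 ≡ 1, so inverse 17.
N/53 = 513; 513 ≡ 36 (mod 53); 36·28 ≡ 1, so inverse 28.
t ≡ 12·1431·16 + 2·1007·17 + 47·513·28 = 984098.
984098 mod 27189 = 5294.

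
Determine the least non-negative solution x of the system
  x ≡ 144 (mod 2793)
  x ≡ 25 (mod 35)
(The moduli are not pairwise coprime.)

gcd(2793, 35) = 7 and 7 | (25 − 144), so the pair is consistent; merging gives x ≡ 5730 (mod 13965), where 13965 = lcm(2793, 35).
The solution is unique modulo lcm(2793, 35) = 13965.

5730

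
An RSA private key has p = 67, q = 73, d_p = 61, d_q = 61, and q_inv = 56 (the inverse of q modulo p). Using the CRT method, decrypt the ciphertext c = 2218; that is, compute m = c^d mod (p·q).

m₁ = c^(d_p) mod p: c ≡ 7 (mod 67), and 7^61 mod 67 = 20.
m₂ = c^(d_q) mod q: c ≡ 28 (mod 73), and 28^61 mod 73 = 68.
h = q_inv·(m₁ − m₂) mod p = 56·(20 − 68) mod 67 = 59.
m = m₂ + h·q = 68 + 59·73 = 4375.

4375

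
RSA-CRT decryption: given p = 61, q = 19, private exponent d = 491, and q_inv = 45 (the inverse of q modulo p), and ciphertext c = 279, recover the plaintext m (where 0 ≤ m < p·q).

185

d_p = d mod (p−1) = 491 mod 60 = 11; d_q = d mod (q−1) = 5.
m₁ = c^(d_p) mod p: c ≡ 35 (mod 61), and 35^11 mod 61 = 2.
m₂ = c^(d_q) mod q: c ≡ 13 (mod 19), and 13^5 mod 19 = 14.
h = q_inv·(m₁ − m₂) mod p = 45·(2 − 14) mod 61 = 9.
m = m₂ + h·q = 14 + 9·19 = 185.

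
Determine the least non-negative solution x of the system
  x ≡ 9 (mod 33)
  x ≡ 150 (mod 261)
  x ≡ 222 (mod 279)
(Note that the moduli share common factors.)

15288

gcd(33, 261) = 3 and 3 | (150 − 9), so the pair is consistent; merging gives x ≡ 933 (mod 2871), where 2871 = lcm(33, 261).
gcd(2871, 279) = 9 and 9 | (222 − 933), so the pair is consistent; merging gives x ≡ 15288 (mod 89001), where 89001 = lcm(2871, 279).
The solution is unique modulo lcm(33, 261, 279) = 89001.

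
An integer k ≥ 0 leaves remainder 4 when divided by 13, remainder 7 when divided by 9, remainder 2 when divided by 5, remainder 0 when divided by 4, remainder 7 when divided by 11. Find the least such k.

11392

The moduli are pairwise coprime; N = 13·9·5·4·11 = 25740.
N/13 = 1980; 1980 ≡ 4 (mod 13); 4·10 ≡ 1, so inverse 10.
N/9 = 2860; 2860 ≡ 7 (mod 9); 7·4 ≡ 1, so inverse 4.
N/5 = 5148; 5148 ≡ 3 (mod 5); 3·2 ≡ 1, so inverse 2.
N/4 = 6435; 6435 ≡ 3 (mod 4); 3·3 ≡ 1, so inverse 3.
N/11 = 2340; 2340 ≡ 8 (mod 11); 8·7 ≡ 1, so inverse 7.
k ≡ 4·1980·10 + 7·2860·4 + 2·5148·2 + 0·6435·3 + 7·2340·7 = 294532.
294532 mod 25740 = 11392.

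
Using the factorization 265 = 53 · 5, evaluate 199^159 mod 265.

29

Mod 53: 199 ≡ 40; by Fermat, exponent reduces to 159 mod 52 = 3; 40^3 ≡ 29 (mod 53).
Mod 5: 199 ≡ 4; by Fermat, exponent reduces to 159 mod 4 = 3; 4^3 ≡ 4 (mod 5).
Combine by CRT: x ≡ 29 (mod 53), x ≡ 4 (mod 5) ⇒ x ≡ 29 (mod 265).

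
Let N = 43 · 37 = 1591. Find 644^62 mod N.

474

Mod 43: 644 ≡ 42; by Fermat, exponent reduces to 62 mod 42 = 20; 42^20 ≡ 1 (mod 43).
Mod 37: 644 ≡ 15; by Fermat, exponent reduces to 62 mod 36 = 26; 15^26 ≡ 30 (mod 37).
Combine by CRT: x ≡ 1 (mod 43), x ≡ 30 (mod 37) ⇒ x ≡ 474 (mod 1591).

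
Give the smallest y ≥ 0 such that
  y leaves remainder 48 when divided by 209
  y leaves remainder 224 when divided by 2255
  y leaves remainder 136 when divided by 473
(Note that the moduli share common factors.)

gcd(209, 2255) = 11 and 11 | (224 − 48), so the pair is consistent; merging gives y ≡ 9244 (mod 42845), where 42845 = lcm(209, 2255).
gcd(42845, 473) = 11 and 11 | (136 − 9244), so the pair is consistent; merging gives y ≡ 137779 (mod 1842335), where 1842335 = lcm(42845, 473).
The solution is unique modulo lcm(209, 2255, 473) = 1842335.

137779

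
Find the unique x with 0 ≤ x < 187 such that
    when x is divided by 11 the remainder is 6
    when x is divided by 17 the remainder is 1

From x ≡ 6 (mod 11) write x = 6 + 11t. Substituting into x ≡ 1 (mod 17) gives 11t ≡ 12 (mod 17), and since 11⁻¹ ≡ 14 (mod 17), t ≡ 15. Hence x ≡ 6 + 11·15 = 171 (mod 187).

171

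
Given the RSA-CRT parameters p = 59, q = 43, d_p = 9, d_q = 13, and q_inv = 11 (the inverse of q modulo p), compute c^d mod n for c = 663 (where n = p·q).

1276

m₁ = c^(d_p) mod p: c ≡ 14 (mod 59), and 14^9 mod 59 = 37.
m₂ = c^(d_q) mod q: c ≡ 18 (mod 43), and 18^13 mod 43 = 29.
h = q_inv·(m₁ − m₂) mod p = 11·(37 − 29) mod 59 = 29.
m = m₂ + h·q = 29 + 29·43 = 1276.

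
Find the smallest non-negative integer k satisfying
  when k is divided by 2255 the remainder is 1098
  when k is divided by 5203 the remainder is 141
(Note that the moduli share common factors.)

gcd(2255, 5203) = 11 and 11 | (141 − 1098), so the pair is consistent; merging gives k ≡ 515238 (mod 1066615), where 1066615 = lcm(2255, 5203).
The solution is unique modulo lcm(2255, 5203) = 1066615.

515238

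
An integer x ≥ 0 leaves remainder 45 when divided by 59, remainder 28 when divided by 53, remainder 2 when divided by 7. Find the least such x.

Combine the congruences pairwise.
From x ≡ 45 (mod 59) write x = 45 + 59t. Substituting into x ≡ 28 (mod 53) gives 59t ≡ 36 (mod 53), and since 6⁻¹ ≡ 9 (mod 53), t ≡ 6. Hence x ≡ 45 + 59·6 = 399 (mod 3127).
From x ≡ 399 (mod 3127) write x = 399 + 3127t. Substituting into x ≡ 2 (mod 7) gives 3127t ≡ 2 (mod 7), and since 5⁻¹ ≡ 3 (mod 7), t ≡ 6. Hence x ≡ 399 + 3127·6 = 19161 (mod 21889).

19161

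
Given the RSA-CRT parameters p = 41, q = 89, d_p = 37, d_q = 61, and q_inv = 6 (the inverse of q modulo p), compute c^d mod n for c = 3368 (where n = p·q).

m₁ = c^(d_p) mod p: c ≡ 6 (mod 41), and 6^37 mod 41 = 15.
m₂ = c^(d_q) mod q: c ≡ 75 (mod 89), and 75^61 mod 89 = 48.
h = q_inv·(m₁ − m₂) mod p = 6·(15 − 48) mod 41 = 7.
m = m₂ + h·q = 48 + 7·89 = 671.

671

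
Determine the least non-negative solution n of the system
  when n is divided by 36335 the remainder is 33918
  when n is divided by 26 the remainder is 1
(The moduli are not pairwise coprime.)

gcd(36335, 26) = 13 and 13 | (1 − 33918), so the pair is consistent; merging gives n ≡ 70253 (mod 72670), where 72670 = lcm(36335, 26).
The solution is unique modulo lcm(36335, 26) = 72670.

70253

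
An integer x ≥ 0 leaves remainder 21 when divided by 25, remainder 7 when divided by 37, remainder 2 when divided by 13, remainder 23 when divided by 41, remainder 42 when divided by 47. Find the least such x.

1419771

The moduli are pairwise coprime; N = 25·37·13·41·47 = 23172175.
N/25 = 926887; 926887 ≡ 12 (mod 25); 12·23 ≡ 1, so inverse 23.
N/37 = 626275; 626275 ≡ 13 (mod 37); 13·20 ≡ 1, so inverse 20.
N/13 = 1782475; 1782475 ≡ 6 (mod 13); 6·11 ≡ 1, so inverse 11.
N/41 = 565175; 565175 ≡ 31 (mod 41); 31·4 ≡ 1, so inverse 4.
N/47 = 493025; 493025 ≡ 42 (mod 47); 42·28 ≡ 1, so inverse 28.
x ≡ 21·926887·23 + 7·626275·20 + 2·1782475·11 + 23·565175·4 + 42·493025·28 = 1206372871.
1206372871 mod 23172175 = 1419771.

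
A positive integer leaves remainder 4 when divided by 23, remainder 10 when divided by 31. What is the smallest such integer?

Combine the congruences pairwise.
From m ≡ 4 (mod 23) write m = 4 + 23t. Substituting into m ≡ 10 (mod 31) gives 23t ≡ 6 (mod 31), and since 23⁻¹ ≡ 27 (mod 31), t ≡ 7. Hence m ≡ 4 + 23·7 = 165 (mod 713).

165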